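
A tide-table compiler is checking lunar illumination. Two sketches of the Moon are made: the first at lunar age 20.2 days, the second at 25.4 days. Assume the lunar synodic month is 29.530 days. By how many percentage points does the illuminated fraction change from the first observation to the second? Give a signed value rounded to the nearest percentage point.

First observation: θ = 360°·20.2/29.530 = 246.3°, so f = 0.701.
Second observation: θ = 309.7°, f = 0.181.
Δf = 0.181 − 0.701 = -0.520, i.e. -52 pp.

-52 percentage points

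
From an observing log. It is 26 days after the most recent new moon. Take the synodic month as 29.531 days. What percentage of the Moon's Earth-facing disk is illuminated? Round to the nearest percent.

13%

Elongation θ = 360° × 26/29.531 ≈ 317.0°.
With cos θ = 0.731, the lit fraction is (1 − 0.731)/2 ≈ 0.135, so 13%.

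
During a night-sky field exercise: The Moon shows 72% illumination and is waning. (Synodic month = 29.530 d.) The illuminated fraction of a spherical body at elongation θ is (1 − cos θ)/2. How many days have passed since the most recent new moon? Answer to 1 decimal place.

20.0 days

cos θ = 1 − 2f = -0.440, giving a principal value of 116.1°.
A waning Moon lies in 180°–360°, so θ = 360° − 116.1° = 243.9°.
At 360°/29.530 d per day, 243.9° corresponds to 20.01 days.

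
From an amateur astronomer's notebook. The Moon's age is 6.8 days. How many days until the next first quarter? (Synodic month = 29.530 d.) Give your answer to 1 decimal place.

0.6 days

First quarter occurs at elongation 90°, i.e. at age 29.530 × 90/360 = 7.383 d.
That is 7.383 − 6.8 = 0.583 days ahead.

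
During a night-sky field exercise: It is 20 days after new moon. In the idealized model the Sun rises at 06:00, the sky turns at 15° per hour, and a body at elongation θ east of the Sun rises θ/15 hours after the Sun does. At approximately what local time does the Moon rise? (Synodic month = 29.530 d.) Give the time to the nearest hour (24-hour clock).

22:00

The Moon has covered 20/29.530 of its cycle, so θ ≈ 360° × 20/29.530 = 243.8°.
Delay after the Sun = 243.8° / (15°/h) ≈ 16.25 h.
06:00 + 16.25 h ≈ 22:15 → 22:00 to the nearest hour.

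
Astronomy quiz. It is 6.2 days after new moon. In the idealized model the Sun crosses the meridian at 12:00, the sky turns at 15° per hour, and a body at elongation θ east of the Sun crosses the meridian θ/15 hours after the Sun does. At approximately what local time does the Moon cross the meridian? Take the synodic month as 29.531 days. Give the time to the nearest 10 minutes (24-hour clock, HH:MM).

Elongation θ = 360° × 6.2/29.531 ≈ 75.6°.
Delay after the Sun = 75.6° / (15°/h) ≈ 5.04 h.
12:00 + 5.039 h ≈ 17:02 → 17:00 to the nearest ten minutes.

17:00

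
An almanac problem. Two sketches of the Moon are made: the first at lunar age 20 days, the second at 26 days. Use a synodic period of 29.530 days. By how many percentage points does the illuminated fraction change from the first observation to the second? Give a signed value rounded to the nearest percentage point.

θ₁ = 360° × 20/29.530 = 243.8°, f₁ = (1 − cos θ₁)/2 = 0.721.
θ₂ = 360° × 26/29.530 = 317.0°, f₂ = (1 − cos θ₂)/2 = 0.135.
Change = f₂ − f₁ = -0.586 → -59 percentage points.

-59 pp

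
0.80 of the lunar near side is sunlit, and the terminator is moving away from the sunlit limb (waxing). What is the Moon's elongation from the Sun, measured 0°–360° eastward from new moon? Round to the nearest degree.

cos θ = 1 − 2f = -0.600, giving a principal value of 126.9°.
The Moon is waxing (0°–180°), so θ = 126.9° directly.

127°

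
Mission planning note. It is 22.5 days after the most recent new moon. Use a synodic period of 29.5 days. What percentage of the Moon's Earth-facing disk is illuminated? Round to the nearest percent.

46%

The Moon has covered 22.5/29.5 of its cycle, so θ ≈ 360° × 22.5/29.5 = 274.6°.
With cos θ = 0.080, the lit fraction is (1 − 0.080)/2 ≈ 0.460, so 46%.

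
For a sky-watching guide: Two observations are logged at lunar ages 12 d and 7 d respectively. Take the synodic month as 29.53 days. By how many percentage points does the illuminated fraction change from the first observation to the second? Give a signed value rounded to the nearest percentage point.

First observation: θ = 360°·12/29.53 = 146.3°, so f = 0.916.
Second observation: θ = 85.3°, f = 0.459.
Δf = 0.459 − 0.916 = -0.457, i.e. -46 pp.

-46 percentage points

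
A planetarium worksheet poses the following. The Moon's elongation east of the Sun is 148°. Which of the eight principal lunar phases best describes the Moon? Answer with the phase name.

The waxing gibbous sector spans roughly 112°–158°; 148° falls inside it.

waxing gibbous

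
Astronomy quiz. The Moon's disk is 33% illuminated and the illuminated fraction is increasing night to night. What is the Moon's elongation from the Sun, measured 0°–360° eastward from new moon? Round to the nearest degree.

70°

From f = (1 − cos θ)/2: cos θ = 1 − 2×0.33 = 0.340; arccos → 70.1°.
Waxing ⇒ before full, so θ = 70.1°.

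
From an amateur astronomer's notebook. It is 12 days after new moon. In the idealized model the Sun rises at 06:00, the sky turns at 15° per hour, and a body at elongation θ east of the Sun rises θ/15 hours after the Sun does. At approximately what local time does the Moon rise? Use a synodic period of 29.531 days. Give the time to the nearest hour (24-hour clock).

Elongation θ = 360° × 12/29.531 ≈ 146.3°.
Delay after the Sun = 146.3° / (15°/h) ≈ 9.75 h.
06:00 + 9.75 h ≈ 15:45 → 16:00 to the nearest hour.

16:00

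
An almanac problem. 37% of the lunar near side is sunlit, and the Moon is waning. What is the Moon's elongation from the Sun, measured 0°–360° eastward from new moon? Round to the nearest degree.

285°

Invert f = (1 − cos θ)/2 to get cos θ = 1 − 2(0.37) = 0.260, hence θ₀ = arccos 0.260 = 74.9°.
Waning ⇒ past full, so θ = 360° − 74.9° = 285.1°.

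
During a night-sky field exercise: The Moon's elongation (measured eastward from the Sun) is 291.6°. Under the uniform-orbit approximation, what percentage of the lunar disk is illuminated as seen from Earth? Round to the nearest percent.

32%

Half-versine of 291.6°: (1 − 0.368)/2 = 0.316, i.e. 32%.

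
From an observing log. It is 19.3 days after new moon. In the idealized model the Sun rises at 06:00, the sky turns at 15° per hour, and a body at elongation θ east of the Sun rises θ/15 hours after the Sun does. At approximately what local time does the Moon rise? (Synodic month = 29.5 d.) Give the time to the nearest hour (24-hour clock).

The Moon has covered 19.3/29.5 of its cycle, so θ ≈ 360° × 19.3/29.5 = 235.5°.
Delay after the Sun = 235.5° / (15°/h) ≈ 15.70 h.
06:00 + 15.70 h ≈ 21:42 → 22:00 to the nearest hour.

22:00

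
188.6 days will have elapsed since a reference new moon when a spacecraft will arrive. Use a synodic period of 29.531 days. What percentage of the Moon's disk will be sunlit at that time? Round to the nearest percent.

Reduce mod P: 188.6 − 6×29.531 = 11.41 d into the current lunation.
The Moon has covered 11.41/29.531 of its cycle, so θ ≈ 360° × 11.41/29.531 = 139.1°.
cos 139.1° = (-0.756), so f = (1 − (-0.756))/2 = 0.878, so 88%.

88%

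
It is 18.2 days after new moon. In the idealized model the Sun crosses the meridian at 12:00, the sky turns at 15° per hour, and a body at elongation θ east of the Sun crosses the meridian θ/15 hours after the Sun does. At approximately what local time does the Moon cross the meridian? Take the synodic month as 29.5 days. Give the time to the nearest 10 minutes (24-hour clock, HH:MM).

02:50

Elongation θ = 360° × 18.2/29.5 ≈ 222.1°.
Delay after the Sun = 222.1° / (15°/h) ≈ 14.81 h.
12:00 + 14.807 h ≈ 02:48 → 02:50 to the nearest ten minutes.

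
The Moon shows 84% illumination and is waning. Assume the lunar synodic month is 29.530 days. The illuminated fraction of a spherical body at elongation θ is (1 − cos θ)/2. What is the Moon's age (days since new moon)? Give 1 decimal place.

18.6 days

Invert f = (1 − cos θ)/2 to get cos θ = 1 − 2(0.84) = -0.680, hence θ₀ = arccos -0.680 = 132.8°.
Since the Moon is past full (waning), take the reflex angle: θ = 360° − 132.8° = 227.2°.
At 360°/29.530 d per day, 227.2° corresponds to 18.63 days.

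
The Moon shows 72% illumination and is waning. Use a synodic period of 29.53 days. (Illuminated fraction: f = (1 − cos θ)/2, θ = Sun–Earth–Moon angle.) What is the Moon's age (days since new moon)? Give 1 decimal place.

20.0 days

Invert f = (1 − cos θ)/2 to get cos θ = 1 − 2(0.72) = -0.440, hence θ₀ = arccos -0.440 = 116.1°.
Since the Moon is past full (waning), take the reflex angle: θ = 360° − 116.1° = 243.9°.
At 360°/29.53 d per day, 243.9° corresponds to 20.01 days.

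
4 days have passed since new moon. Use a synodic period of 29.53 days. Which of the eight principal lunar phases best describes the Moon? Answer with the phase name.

waxing crescent

θ ≈ 360° × 4/29.53 = 49°, which falls in the waxing crescent sector.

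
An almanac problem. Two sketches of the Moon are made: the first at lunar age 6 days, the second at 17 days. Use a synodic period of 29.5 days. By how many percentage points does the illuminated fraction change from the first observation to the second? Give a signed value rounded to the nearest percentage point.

First observation: θ = 360°·6/29.5 = 73.2°, so f = 0.356.
Second observation: θ = 207.5°, f = 0.944.
Δf = 0.944 − 0.356 = +0.588, i.e. +59 pp.

+59 percentage points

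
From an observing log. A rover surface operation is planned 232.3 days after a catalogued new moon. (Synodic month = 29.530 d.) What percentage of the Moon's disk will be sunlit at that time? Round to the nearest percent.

17%

Reduce mod P: 232.3 − 7×29.530 = 25.59 d into the current lunation.
Phase angle: θ = 360°·(25.59 d)/(29.530 d) = 312.0°.
Illuminated fraction = (1 − cos 312.0°)/2 = (1 − 0.669)/2 ≈ 0.166, so 17%.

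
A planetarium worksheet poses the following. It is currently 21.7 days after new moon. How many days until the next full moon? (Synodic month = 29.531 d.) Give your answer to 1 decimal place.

Full moon occurs at elongation 180°, i.e. at age 29.531 × 180/360 = 14.765 d.
Already past this cycle's full moon; the next is at 14.765 + 29.531 = 44.296 d, so 44.296 − 21.7 = 22.596 days.

22.6 days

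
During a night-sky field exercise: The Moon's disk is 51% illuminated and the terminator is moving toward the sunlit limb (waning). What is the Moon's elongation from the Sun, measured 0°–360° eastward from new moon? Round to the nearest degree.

From f = (1 − cos θ)/2: cos θ = 1 − 2×0.51 = -0.020; arccos → 91.1°.
A waning Moon lies in 180°–360°, so θ = 360° − 91.1° = 268.9°.

269°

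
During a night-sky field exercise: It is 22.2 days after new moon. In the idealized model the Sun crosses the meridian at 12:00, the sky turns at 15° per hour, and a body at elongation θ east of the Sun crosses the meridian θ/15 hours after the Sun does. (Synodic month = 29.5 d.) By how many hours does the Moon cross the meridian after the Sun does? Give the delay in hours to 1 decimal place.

18.1 h

Elongation θ = 360° × 22.2/29.5 ≈ 270.9°.
Delay after the Sun = 270.9° / (15°/h) ≈ 18.06 h.
So the Moon crosses the meridian 18.06 h after the Sun.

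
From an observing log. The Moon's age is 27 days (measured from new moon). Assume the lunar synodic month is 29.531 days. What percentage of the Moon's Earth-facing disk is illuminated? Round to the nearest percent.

7%

Elongation θ = 360° × 27/29.531 ≈ 329.1°.
cos 329.1° = 0.858, so f = (1 − 0.858)/2 = 0.071, so 7%.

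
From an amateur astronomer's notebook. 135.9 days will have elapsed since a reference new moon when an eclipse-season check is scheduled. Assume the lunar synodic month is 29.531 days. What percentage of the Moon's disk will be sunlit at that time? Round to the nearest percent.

90%

Reduce mod P: 135.9 − 4×29.531 = 17.78 d into the current lunation.
Elongation θ = 360° × 17.78/29.531 ≈ 216.7°.
cos 216.7° = (-0.802), so f = (1 − (-0.802))/2 = 0.901, so 90%.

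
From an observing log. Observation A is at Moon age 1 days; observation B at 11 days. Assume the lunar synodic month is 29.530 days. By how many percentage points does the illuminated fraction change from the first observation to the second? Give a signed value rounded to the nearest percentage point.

+84 pp

θ₁ = 360° × 1/29.530 = 12.2°, f₁ = (1 − cos θ₁)/2 = 0.011.
θ₂ = 360° × 11/29.530 = 134.1°, f₂ = (1 − cos θ₂)/2 = 0.848.
Change = f₂ − f₁ = +0.837 → +84 percentage points.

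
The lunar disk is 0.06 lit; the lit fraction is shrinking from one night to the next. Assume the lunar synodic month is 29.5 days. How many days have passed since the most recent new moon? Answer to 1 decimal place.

From f = (1 − cos θ)/2: cos θ = 1 − 2×0.06 = 0.880; arccos → 28.4°.
Since the Moon is past full (waning), take the reflex angle: θ = 360° − 28.4° = 331.6°.
At 360°/29.5 d per day, 331.6° corresponds to 27.18 days.

27.2 days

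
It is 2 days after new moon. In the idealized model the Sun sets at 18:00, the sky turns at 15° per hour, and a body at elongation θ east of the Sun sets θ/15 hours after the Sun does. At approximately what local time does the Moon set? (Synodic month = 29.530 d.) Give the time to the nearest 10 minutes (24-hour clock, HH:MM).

19:40

The Moon has covered 2/29.530 of its cycle, so θ ≈ 360° × 2/29.530 = 24.4°.
Delay after the Sun = 24.4° / (15°/h) ≈ 1.63 h.
18:00 + 1.625 h ≈ 19:38 → 19:40 to the nearest ten minutes.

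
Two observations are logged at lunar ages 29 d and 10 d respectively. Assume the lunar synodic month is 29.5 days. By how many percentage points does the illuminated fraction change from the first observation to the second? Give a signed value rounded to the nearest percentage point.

+76 percentage points

First observation: θ = 360°·29/29.5 = 353.9°, so f = 0.003.
Second observation: θ = 122.0°, f = 0.765.
Δf = 0.765 − 0.003 = +0.762, i.e. +76 pp.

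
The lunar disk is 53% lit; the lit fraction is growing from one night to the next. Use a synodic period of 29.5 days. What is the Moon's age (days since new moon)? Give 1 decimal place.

From f = (1 − cos θ)/2: cos θ = 1 − 2×0.53 = -0.060; arccos → 93.4°.
The Moon is waxing (0°–180°), so θ = 93.4° directly.
That fraction of the synodic month is 93.4/360 × 29.5 d ≈ 7.66 d.

7.7 days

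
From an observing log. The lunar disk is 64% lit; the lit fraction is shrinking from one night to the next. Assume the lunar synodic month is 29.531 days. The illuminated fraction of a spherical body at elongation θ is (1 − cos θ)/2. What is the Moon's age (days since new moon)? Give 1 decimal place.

20.8 days

cos θ = 1 − 2f = -0.280, giving a principal value of 106.3°.
A waning Moon lies in 180°–360°, so θ = 360° − 106.3° = 253.7°.
Age = 29.531 × 253.7°/360° ≈ 20.81 days.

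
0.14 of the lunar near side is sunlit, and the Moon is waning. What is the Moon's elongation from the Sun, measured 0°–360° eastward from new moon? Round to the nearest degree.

From f = (1 − cos θ)/2: cos θ = 1 − 2×0.14 = 0.720; arccos → 43.9°.
A waning Moon lies in 180°–360°, so θ = 360° − 43.9° = 316.1°.

316°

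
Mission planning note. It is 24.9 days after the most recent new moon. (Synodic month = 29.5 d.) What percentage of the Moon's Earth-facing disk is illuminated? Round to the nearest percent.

22%

The Moon has covered 24.9/29.5 of its cycle, so θ ≈ 360° × 24.9/29.5 = 303.9°.
With cos θ = 0.557, the lit fraction is (1 − 0.557)/2 ≈ 0.221, so 22%.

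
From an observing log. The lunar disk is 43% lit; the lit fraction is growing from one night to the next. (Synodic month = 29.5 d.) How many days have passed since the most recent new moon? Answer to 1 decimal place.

Invert f = (1 − cos θ)/2 to get cos θ = 1 − 2(0.43) = 0.140, hence θ₀ = arccos 0.140 = 82.0°.
Before full moon the principal value applies: θ = 82.0°.
That fraction of the synodic month is 82.0/360 × 29.5 d ≈ 6.72 d.

6.7 days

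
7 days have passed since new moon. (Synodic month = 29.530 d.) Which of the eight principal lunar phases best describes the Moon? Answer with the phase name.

At 7/29.530 of the cycle, θ ≈ 85° — the first quarter range.

first quarter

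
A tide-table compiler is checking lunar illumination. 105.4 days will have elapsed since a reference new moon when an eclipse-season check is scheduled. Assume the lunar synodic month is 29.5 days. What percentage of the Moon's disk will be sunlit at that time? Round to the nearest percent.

105.4 d spans 3 complete synodic months (3 × 29.5 = 88.50 d) plus 16.90 d.
Phase angle: θ = 360°·(16.90 d)/(29.5 d) = 206.2°.
With cos θ = (-0.897), the lit fraction is (1 − (-0.897))/2 ≈ 0.948, so 95%.

95%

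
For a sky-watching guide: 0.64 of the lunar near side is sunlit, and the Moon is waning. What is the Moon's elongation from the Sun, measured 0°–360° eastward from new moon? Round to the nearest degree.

cos θ = 1 − 2f = -0.280, giving a principal value of 106.3°.
Waning ⇒ past full, so θ = 360° − 106.3° = 253.7°.

254°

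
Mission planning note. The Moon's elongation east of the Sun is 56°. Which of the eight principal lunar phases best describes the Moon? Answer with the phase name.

The waxing crescent sector spans roughly 22°–68°; 56° falls inside it.

waxing crescent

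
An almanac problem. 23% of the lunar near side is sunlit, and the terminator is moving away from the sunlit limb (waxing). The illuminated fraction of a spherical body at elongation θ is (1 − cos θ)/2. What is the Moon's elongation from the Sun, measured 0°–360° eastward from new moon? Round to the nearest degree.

57°

cos θ = 1 − 2f = 0.540, giving a principal value of 57.3°.
The Moon is waxing (0°–180°), so θ = 57.3° directly.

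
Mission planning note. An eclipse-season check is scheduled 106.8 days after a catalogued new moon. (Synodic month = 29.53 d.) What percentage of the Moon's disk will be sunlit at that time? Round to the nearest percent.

87%

106.8 d spans 3 complete synodic months (3 × 29.53 = 88.59 d) plus 18.21 d.
Phase angle: θ = 360°·(18.21 d)/(29.53 d) = 222.0°.
cos 222.0° = (-0.743), so f = (1 − (-0.743))/2 = 0.872, so 87%.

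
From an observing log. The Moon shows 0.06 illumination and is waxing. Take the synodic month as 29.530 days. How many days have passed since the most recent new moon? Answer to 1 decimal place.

2.3 days

From f = (1 − cos θ)/2: cos θ = 1 − 2×0.06 = 0.880; arccos → 28.4°.
The Moon is waxing (0°–180°), so θ = 28.4° directly.
That fraction of the synodic month is 28.4/360 × 29.530 d ≈ 2.33 d.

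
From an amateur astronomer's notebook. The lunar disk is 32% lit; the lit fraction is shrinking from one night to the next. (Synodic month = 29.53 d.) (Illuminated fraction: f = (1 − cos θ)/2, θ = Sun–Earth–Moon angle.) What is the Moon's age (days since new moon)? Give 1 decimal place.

23.9 days

Invert f = (1 − cos θ)/2 to get cos θ = 1 − 2(0.32) = 0.360, hence θ₀ = arccos 0.360 = 68.9°.
Waning ⇒ past full, so θ = 360° − 68.9° = 291.1°.
Age = 29.53 × 291.1°/360° ≈ 23.88 days.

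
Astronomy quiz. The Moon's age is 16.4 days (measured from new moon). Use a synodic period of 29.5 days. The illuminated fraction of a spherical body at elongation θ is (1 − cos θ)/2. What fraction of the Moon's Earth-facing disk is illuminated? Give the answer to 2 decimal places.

Elongation θ = 360° × 16.4/29.5 ≈ 200.1°.
cos 200.1° = (-0.939), so f = (1 − (-0.939))/2 = 0.969.

0.97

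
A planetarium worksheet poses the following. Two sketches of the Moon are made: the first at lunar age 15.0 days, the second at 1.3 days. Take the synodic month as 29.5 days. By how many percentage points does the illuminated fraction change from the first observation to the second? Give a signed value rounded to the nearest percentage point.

-98 percentage points

θ₁ = 360° × 15.0/29.5 = 183.1°, f₁ = (1 − cos θ₁)/2 = 0.999.
θ₂ = 360° × 1.3/29.5 = 15.9°, f₂ = (1 − cos θ₂)/2 = 0.019.
Change = f₂ − f₁ = -0.980 → -98 percentage points.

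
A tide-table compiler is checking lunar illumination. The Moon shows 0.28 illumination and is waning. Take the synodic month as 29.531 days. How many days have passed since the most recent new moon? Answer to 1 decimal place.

24.3 days

From f = (1 − cos θ)/2: cos θ = 1 − 2×0.28 = 0.440; arccos → 63.9°.
Since the Moon is past full (waning), take the reflex angle: θ = 360° − 63.9° = 296.1°.
Age = 29.531 × 296.1°/360° ≈ 24.29 days.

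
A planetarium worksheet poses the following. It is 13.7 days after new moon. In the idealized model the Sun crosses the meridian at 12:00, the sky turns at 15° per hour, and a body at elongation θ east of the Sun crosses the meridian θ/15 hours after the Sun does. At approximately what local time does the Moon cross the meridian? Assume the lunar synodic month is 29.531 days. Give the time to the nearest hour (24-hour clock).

23:00

The Moon has covered 13.7/29.531 of its cycle, so θ ≈ 360° × 13.7/29.531 = 167.0°.
Delay after the Sun = 167.0° / (15°/h) ≈ 11.13 h.
12:00 + 11.13 h ≈ 23:08 → 23:00 to the nearest hour.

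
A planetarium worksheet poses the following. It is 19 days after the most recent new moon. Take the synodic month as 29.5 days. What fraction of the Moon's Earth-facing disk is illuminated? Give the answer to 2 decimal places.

0.81

Elongation θ = 360° × 19/29.5 ≈ 231.9°.
With cos θ = (-0.618), the lit fraction is (1 − (-0.618))/2 ≈ 0.809.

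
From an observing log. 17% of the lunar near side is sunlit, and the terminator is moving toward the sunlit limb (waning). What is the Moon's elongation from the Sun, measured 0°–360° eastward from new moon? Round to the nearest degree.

311°

From f = (1 − cos θ)/2: cos θ = 1 − 2×0.17 = 0.660; arccos → 48.7°.
Since the Moon is past full (waning), take the reflex angle: θ = 360° − 48.7° = 311.3°.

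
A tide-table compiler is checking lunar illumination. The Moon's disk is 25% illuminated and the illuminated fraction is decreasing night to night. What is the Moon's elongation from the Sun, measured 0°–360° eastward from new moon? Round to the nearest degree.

cos θ = 1 − 2f = 0.500, giving a principal value of 60.0°.
A waning Moon lies in 180°–360°, so θ = 360° − 60.0° = 300.0°.

300°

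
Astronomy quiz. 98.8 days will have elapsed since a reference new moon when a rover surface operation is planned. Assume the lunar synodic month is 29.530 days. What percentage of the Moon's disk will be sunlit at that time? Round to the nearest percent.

78%

98.8/29.530 = 3.346 lunations, so 3 complete cycles and 10.21 d into the next.
Elongation θ = 360° × 10.21/29.530 ≈ 124.5°.
With cos θ = (-0.566), the lit fraction is (1 − (-0.566))/2 ≈ 0.783, so 78%.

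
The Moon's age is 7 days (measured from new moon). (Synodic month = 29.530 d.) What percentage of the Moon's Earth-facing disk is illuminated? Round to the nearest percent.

46%

Phase angle: θ = 360°·(7 d)/(29.530 d) = 85.3°.
With cos θ = 0.081, the lit fraction is (1 − 0.081)/2 ≈ 0.459, so 46%.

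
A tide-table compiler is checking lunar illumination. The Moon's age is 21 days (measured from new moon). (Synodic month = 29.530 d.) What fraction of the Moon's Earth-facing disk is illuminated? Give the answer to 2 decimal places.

The Moon has covered 21/29.530 of its cycle, so θ ≈ 360° × 21/29.530 = 256.0°.
With cos θ = (-0.242), the lit fraction is (1 − (-0.242))/2 ≈ 0.621.

0.62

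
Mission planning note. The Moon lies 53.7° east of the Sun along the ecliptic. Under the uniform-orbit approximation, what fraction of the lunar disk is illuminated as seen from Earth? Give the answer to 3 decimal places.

0.204

f = (1 − cos 53.7°)/2 = (1 − 0.592)/2 ≈ 0.204.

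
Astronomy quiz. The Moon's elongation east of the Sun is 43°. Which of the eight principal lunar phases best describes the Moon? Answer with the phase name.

waxing crescent

43° lies in the waxing crescent sector of the 8-phase cycle.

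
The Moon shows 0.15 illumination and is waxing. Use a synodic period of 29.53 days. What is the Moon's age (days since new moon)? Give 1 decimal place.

cos θ = 1 − 2f = 0.700, giving a principal value of 45.6°.
The Moon is waxing (0°–180°), so θ = 45.6° directly.
At 360°/29.53 d per day, 45.6° corresponds to 3.74 days.

3.7 days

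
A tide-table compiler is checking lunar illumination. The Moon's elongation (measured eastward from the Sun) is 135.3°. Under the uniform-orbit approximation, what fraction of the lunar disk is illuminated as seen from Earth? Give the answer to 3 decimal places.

cos 135.3° = (-0.711), so f = (1 − (-0.711))/2 = 0.855.

0.855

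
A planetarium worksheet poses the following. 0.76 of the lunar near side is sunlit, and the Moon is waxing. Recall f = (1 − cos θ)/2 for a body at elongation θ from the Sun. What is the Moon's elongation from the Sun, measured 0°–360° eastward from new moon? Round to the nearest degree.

cos θ = 1 − 2f = -0.520, giving a principal value of 121.3°.
The Moon is waxing (0°–180°), so θ = 121.3° directly.

121°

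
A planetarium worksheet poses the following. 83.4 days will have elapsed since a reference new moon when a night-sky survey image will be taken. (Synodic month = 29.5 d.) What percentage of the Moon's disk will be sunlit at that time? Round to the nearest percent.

27%

83.4/29.5 = 2.827 lunations, so 2 complete cycles and 24.40 d into the next.
Phase angle: θ = 360°·(24.40 d)/(29.5 d) = 297.8°.
With cos θ = 0.466, the lit fraction is (1 − 0.466)/2 ≈ 0.267, so 27%.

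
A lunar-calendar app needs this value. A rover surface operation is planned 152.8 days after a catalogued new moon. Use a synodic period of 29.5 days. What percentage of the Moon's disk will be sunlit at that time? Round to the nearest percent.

29%

152.8 d spans 5 complete synodic months (5 × 29.5 = 147.50 d) plus 5.30 d.
Elongation θ = 360° × 5.30/29.5 ≈ 64.7°.
cos 64.7° = 0.428, so f = (1 − 0.428)/2 = 0.286, so 29%.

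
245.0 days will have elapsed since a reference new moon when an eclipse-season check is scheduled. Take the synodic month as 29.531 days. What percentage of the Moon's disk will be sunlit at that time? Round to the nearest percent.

64%

245.0/29.531 = 8.296 lunations, so 8 complete cycles and 8.75 d into the next.
The Moon has covered 8.75/29.531 of its cycle, so θ ≈ 360° × 8.75/29.531 = 106.7°.
cos 106.7° = (-0.287), so f = (1 − (-0.287))/2 = 0.644, so 64%.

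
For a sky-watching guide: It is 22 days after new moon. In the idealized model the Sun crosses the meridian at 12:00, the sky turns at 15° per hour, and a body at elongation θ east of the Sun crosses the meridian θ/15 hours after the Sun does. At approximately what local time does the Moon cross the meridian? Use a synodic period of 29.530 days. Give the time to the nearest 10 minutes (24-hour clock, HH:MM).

Elongation θ = 360° × 22/29.530 ≈ 268.2°.
At 15° of sky rotation per hour, 268.2° corresponds to a 17.88 h lag.
12:00 + 17.880 h ≈ 05:53 → 05:50 to the nearest ten minutes.

05:50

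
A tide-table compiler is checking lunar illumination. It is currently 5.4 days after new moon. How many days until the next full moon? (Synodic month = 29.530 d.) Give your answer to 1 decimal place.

9.4 days

Full moon is 0.5 of the way through the cycle: age 0.5 × 29.530 = 14.765 d.
So 9.365 days remain (14.765 − 5.4).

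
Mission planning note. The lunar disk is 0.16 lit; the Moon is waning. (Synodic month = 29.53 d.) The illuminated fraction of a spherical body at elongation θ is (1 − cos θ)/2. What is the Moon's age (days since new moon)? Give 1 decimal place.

25.7 days

Invert f = (1 − cos θ)/2 to get cos θ = 1 − 2(0.16) = 0.680, hence θ₀ = arccos 0.680 = 47.2°.
Waning ⇒ past full, so θ = 360° − 47.2° = 312.8°.
At 360°/29.53 d per day, 312.8° corresponds to 25.66 days.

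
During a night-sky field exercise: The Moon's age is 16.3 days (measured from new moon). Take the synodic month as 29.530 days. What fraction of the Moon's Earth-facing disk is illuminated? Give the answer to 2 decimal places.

0.97

The Moon has covered 16.3/29.530 of its cycle, so θ ≈ 360° × 16.3/29.530 = 198.7°.
Illuminated fraction = (1 − cos 198.7°)/2 = (1 − (-0.947))/2 ≈ 0.974.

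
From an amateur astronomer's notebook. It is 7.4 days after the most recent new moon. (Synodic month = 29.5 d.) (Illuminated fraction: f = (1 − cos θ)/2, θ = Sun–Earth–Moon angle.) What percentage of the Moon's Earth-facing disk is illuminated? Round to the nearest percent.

Phase angle: θ = 360°·(7.4 d)/(29.5 d) = 90.3°.
Illuminated fraction = (1 − cos 90.3°)/2 = (1 − (-0.005))/2 ≈ 0.503, so 50%.

50%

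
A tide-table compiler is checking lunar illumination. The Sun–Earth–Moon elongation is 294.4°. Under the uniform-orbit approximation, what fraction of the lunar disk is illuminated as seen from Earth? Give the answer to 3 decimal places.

0.293

Half-versine of 294.4°: (1 − 0.413)/2 = 0.293.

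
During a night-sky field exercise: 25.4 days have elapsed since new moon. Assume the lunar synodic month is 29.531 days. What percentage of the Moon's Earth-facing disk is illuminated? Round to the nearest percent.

18%

Phase angle: θ = 360°·(25.4 d)/(29.531 d) = 309.6°.
cos 309.6° = 0.638, so f = (1 − 0.638)/2 = 0.181, so 18%.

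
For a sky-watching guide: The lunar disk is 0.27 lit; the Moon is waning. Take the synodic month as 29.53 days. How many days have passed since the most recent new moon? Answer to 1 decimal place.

cos θ = 1 − 2f = 0.460, giving a principal value of 62.6°.
A waning Moon lies in 180°–360°, so θ = 360° − 62.6° = 297.4°.
At 360°/29.53 d per day, 297.4° corresponds to 24.39 days.

24.4 days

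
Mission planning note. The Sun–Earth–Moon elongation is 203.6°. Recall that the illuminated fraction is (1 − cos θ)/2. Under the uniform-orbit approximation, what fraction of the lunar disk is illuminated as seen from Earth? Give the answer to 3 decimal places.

0.958

Half-versine of 203.6°: (1 − (-0.916))/2 = 0.958.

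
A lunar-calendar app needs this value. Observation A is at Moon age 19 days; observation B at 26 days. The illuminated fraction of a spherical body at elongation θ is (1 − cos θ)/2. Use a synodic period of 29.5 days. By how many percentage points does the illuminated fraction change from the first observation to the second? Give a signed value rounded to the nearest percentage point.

-68 percentage points

First observation: θ = 360°·19/29.5 = 231.9°, so f = 0.809.
Second observation: θ = 317.3°, f = 0.133.
Δf = 0.133 − 0.809 = -0.676, i.e. -68 pp.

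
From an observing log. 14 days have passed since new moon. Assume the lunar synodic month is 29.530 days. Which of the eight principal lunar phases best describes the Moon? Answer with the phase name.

At 14/29.530 of the cycle, θ ≈ 171° — the full moon range.

full moon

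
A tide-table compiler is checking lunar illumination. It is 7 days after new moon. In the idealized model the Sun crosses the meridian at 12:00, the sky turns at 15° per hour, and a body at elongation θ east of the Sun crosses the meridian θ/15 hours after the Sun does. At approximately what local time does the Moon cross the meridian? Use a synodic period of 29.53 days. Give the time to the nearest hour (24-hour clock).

18:00

Elongation θ = 360° × 7/29.53 ≈ 85.3°.
The Moon trails the Sun by θ/15 = 85.3/15 ≈ 5.69 hours.
12:00 + 5.69 h ≈ 17:41 → 18:00 to the nearest hour.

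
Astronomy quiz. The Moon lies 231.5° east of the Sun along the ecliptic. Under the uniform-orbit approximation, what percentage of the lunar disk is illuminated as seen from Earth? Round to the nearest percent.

81%

f = (1 − cos 231.5°)/2 = (1 − (-0.623))/2 ≈ 0.811, i.e. 81%.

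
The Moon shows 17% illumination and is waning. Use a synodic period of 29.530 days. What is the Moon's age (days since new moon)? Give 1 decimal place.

25.5 days

From f = (1 − cos θ)/2: cos θ = 1 − 2×0.17 = 0.660; arccos → 48.7°.
A waning Moon lies in 180°–360°, so θ = 360° − 48.7° = 311.3°.
Age = 29.530 × 311.3°/360° ≈ 25.54 days.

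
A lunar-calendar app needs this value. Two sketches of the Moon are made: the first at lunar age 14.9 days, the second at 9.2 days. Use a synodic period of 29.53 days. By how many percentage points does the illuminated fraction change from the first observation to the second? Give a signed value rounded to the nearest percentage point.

First observation: θ = 360°·14.9/29.53 = 181.6°, so f = 1.000.
Second observation: θ = 112.2°, f = 0.689.
Δf = 0.689 − 1.000 = -0.311, i.e. -31 pp.

-31 percentage points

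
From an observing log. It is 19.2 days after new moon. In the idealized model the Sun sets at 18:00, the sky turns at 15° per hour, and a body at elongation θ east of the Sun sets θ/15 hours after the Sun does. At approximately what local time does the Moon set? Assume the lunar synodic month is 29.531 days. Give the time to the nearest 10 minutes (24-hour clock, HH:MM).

Phase angle: θ = 360°·(19.2 d)/(29.531 d) = 234.1°.
At 15° of sky rotation per hour, 234.1° corresponds to a 15.60 h lag.
18:00 + 15.604 h ≈ 09:36 → 09:40 to the nearest ten minutes.

09:40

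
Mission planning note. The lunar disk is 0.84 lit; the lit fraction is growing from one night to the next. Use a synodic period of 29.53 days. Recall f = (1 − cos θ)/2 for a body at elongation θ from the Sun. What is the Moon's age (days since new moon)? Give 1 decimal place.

Invert f = (1 − cos θ)/2 to get cos θ = 1 − 2(0.84) = -0.680, hence θ₀ = arccos -0.680 = 132.8°.
The Moon is waxing (0°–180°), so θ = 132.8° directly.
Age = 29.53 × 132.8°/360° ≈ 10.90 days.

10.9 days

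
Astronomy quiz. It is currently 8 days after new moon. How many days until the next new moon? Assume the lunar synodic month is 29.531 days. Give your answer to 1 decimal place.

21.5 days

The next new moon completes the synodic month: 29.531 − 8 = 21.531 days.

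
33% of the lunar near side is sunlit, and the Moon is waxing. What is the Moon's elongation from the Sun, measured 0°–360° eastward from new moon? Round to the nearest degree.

70°

cos θ = 1 − 2f = 0.340, giving a principal value of 70.1°.
Before full moon the principal value applies: θ = 70.1°.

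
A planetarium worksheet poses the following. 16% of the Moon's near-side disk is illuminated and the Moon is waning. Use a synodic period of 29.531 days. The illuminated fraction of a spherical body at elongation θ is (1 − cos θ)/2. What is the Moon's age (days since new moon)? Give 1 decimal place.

25.7 days

From f = (1 − cos θ)/2: cos θ = 1 − 2×0.16 = 0.680; arccos → 47.2°.
Waning ⇒ past full, so θ = 360° − 47.2° = 312.8°.
Age = 29.531 × 312.8°/360° ≈ 25.66 days.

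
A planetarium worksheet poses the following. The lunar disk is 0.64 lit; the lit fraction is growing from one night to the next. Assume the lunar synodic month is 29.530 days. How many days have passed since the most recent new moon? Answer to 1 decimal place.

8.7 days

cos θ = 1 − 2f = -0.280, giving a principal value of 106.3°.
The Moon is waxing (0°–180°), so θ = 106.3° directly.
Age = 29.530 × 106.3°/360° ≈ 8.72 days.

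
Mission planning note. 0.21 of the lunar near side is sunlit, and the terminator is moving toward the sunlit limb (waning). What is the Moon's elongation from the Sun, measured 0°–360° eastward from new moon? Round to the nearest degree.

305°

Invert f = (1 − cos θ)/2 to get cos θ = 1 − 2(0.21) = 0.580, hence θ₀ = arccos 0.580 = 54.5°.
Since the Moon is past full (waning), take the reflex angle: θ = 360° − 54.5° = 305.5°.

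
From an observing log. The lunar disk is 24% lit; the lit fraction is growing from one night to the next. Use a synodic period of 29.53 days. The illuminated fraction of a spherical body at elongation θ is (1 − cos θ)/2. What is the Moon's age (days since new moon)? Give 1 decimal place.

cos θ = 1 − 2f = 0.520, giving a principal value of 58.7°.
Before full moon the principal value applies: θ = 58.7°.
That fraction of the synodic month is 58.7/360 × 29.53 d ≈ 4.81 d.

4.8 days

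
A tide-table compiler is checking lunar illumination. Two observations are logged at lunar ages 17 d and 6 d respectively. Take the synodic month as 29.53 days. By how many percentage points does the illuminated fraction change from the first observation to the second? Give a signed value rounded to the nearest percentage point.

θ₁ = 360° × 17/29.53 = 207.2°, f₁ = (1 − cos θ₁)/2 = 0.945.
θ₂ = 360° × 6/29.53 = 73.1°, f₂ = (1 − cos θ₂)/2 = 0.355.
Change = f₂ − f₁ = -0.589 → -59 percentage points.

-59 pp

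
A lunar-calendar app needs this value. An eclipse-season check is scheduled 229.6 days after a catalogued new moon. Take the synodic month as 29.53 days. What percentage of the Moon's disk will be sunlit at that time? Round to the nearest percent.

229.6/29.53 = 7.775 lunations, so 7 complete cycles and 22.89 d into the next.
Phase angle: θ = 360°·(22.89 d)/(29.53 d) = 279.1°.
With cos θ = 0.157, the lit fraction is (1 − 0.157)/2 ≈ 0.421, so 42%.

42%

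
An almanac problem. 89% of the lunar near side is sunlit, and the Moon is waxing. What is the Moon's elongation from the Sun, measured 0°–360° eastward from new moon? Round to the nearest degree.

141°

cos θ = 1 − 2f = -0.780, giving a principal value of 141.3°.
Before full moon the principal value applies: θ = 141.3°.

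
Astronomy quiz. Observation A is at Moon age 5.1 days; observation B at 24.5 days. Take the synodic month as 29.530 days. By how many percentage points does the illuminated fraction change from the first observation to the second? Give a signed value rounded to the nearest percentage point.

θ₁ = 360° × 5.1/29.530 = 62.2°, f₁ = (1 − cos θ₁)/2 = 0.267.
θ₂ = 360° × 24.5/29.530 = 298.7°, f₂ = (1 − cos θ₂)/2 = 0.260.
Change = f₂ − f₁ = -0.007 → -1 percentage points.

-1 pp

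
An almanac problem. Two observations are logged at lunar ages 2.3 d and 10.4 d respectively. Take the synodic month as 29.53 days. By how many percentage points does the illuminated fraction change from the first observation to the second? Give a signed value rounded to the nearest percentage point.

θ₁ = 360° × 2.3/29.53 = 28.0°, f₁ = (1 − cos θ₁)/2 = 0.059.
θ₂ = 360° × 10.4/29.53 = 126.8°, f₂ = (1 − cos θ₂)/2 = 0.799.
Change = f₂ − f₁ = +0.741 → +74 percentage points.

+74 pp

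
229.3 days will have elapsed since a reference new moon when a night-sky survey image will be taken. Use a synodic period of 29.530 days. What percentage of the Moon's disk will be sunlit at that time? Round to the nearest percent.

45%

229.3 d spans 7 complete synodic months (7 × 29.530 = 206.71 d) plus 22.59 d.
The Moon has covered 22.59/29.530 of its cycle, so θ ≈ 360° × 22.59/29.530 = 275.4°.
With cos θ = 0.094, the lit fraction is (1 − 0.094)/2 ≈ 0.453, so 45%.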